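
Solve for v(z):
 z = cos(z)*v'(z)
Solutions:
 v(z) = C1 + Integral(z/cos(z), z)


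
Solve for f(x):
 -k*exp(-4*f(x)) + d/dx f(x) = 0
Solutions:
 f(x) = log(-I*(C1 + 4*k*x)^(1/4))
 f(x) = log(I*(C1 + 4*k*x)^(1/4))
 f(x) = log(-(C1 + 4*k*x)^(1/4))
 f(x) = log(C1 + 4*k*x)/4


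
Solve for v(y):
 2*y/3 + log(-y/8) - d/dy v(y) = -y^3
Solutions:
 v(y) = C1 + y^4/4 + y^2/3 + y*log(-y) + y*(-3*log(2) - 1)


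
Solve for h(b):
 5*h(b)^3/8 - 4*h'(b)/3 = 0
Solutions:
 h(b) = -4*sqrt(-1/(C1 + 15*b))
 h(b) = 4*sqrt(-1/(C1 + 15*b))


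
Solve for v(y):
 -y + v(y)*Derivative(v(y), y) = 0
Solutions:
 v(y) = -sqrt(C1 + y^2)
 v(y) = sqrt(C1 + y^2)


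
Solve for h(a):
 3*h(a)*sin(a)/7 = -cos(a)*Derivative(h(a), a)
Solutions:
 h(a) = C1*cos(a)^(3/7)


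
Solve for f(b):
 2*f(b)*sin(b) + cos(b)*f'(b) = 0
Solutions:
 f(b) = C1*cos(b)^2


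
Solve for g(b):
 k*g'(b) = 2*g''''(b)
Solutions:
 g(b) = C1 + C2*exp(2^(2/3)*b*k^(1/3)/2) + C3*exp(2^(2/3)*b*k^(1/3)*(-1 + sqrt(3)*I)/4) + C4*exp(-2^(2/3)*b*k^(1/3)*(1 + sqrt(3)*I)/4)


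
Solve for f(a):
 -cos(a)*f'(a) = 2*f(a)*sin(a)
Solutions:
 f(a) = C1*cos(a)^2


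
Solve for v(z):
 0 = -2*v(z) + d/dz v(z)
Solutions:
 v(z) = C1*exp(2*z)


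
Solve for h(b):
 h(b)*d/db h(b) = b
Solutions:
 h(b) = -sqrt(C1 + b^2)
 h(b) = sqrt(C1 + b^2)


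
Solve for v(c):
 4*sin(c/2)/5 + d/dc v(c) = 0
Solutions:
 v(c) = C1 + 8*cos(c/2)/5


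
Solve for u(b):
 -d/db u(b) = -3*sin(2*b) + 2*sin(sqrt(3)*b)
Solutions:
 u(b) = C1 - 3*cos(2*b)/2 + 2*sqrt(3)*cos(sqrt(3)*b)/3


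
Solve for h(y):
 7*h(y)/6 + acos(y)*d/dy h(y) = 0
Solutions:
 h(y) = C1*exp(-7*Integral(1/acos(y), y)/6)


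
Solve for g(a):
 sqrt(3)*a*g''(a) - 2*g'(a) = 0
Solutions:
 g(a) = C1 + C2*a^(1 + 2*sqrt(3)/3)


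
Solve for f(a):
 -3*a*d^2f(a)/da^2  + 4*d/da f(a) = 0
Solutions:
 f(a) = C1 + C2*a^(7/3)


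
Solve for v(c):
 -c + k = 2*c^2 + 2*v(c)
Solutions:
 v(c) = -c^2 - c/2 + k/2


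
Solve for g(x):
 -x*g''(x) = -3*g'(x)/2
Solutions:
 g(x) = C1 + C2*x^(5/2)


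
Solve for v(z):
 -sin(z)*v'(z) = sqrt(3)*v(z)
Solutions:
 v(z) = C1*(cos(z) + 1)^(sqrt(3)/2)/(cos(z) - 1)^(sqrt(3)/2)


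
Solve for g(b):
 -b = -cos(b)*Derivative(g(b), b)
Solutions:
 g(b) = C1 + Integral(b/cos(b), b)


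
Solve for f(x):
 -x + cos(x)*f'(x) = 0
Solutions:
 f(x) = C1 + Integral(x/cos(x), x)


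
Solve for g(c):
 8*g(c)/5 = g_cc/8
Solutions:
 g(c) = C1*exp(-8*sqrt(5)*c/5) + C2*exp(8*sqrt(5)*c/5)


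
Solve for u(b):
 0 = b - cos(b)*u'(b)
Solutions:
 u(b) = C1 + Integral(b/cos(b), b)


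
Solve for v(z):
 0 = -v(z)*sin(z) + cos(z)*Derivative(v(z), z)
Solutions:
 v(z) = C1/cos(z)


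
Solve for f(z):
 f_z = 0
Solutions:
 f(z) = C1


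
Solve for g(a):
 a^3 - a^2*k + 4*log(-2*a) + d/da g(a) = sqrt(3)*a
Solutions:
 g(a) = C1 - a^4/4 + a^3*k/3 + sqrt(3)*a^2/2 - 4*a*log(-a) + 4*a*(1 - log(2))


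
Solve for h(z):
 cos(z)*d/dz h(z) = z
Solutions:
 h(z) = C1 + Integral(z/cos(z), z)


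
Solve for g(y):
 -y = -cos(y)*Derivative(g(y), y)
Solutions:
 g(y) = C1 + Integral(y/cos(y), y)


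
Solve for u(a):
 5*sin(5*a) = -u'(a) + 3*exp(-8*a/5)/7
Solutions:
 u(a) = C1 + cos(5*a) - 15*exp(-8*a/5)/56


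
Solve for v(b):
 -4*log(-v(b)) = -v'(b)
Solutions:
 -li(-v(b)) = C1 + 4*b


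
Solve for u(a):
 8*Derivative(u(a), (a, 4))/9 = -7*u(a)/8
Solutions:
 u(a) = (C1*sin(sqrt(3)*7^(1/4)*a/4) + C2*cos(sqrt(3)*7^(1/4)*a/4))*exp(-sqrt(3)*7^(1/4)*a/4) + (C3*sin(sqrt(3)*7^(1/4)*a/4) + C4*cos(sqrt(3)*7^(1/4)*a/4))*exp(sqrt(3)*7^(1/4)*a/4)


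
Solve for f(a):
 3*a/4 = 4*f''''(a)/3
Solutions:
 f(a) = C1 + C2*a + C3*a^2 + C4*a^3 + 3*a^5/640


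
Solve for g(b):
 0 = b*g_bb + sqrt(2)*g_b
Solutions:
 g(b) = C1 + C2*b^(1 - sqrt(2))


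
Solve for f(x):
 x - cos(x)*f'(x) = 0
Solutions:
 f(x) = C1 + Integral(x/cos(x), x)


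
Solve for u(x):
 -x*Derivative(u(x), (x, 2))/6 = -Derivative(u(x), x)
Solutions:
 u(x) = C1 + C2*x^7


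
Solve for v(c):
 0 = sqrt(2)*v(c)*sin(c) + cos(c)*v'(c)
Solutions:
 v(c) = C1*cos(c)^(sqrt(2))


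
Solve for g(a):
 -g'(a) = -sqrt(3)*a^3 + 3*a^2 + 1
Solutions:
 g(a) = C1 + sqrt(3)*a^4/4 - a^3 - a


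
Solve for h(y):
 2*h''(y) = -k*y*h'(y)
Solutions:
 h(y) = Piecewise((-sqrt(pi)*C1*erf(sqrt(k)*y/2)/sqrt(k) - C2, (k > 0) | (k < 0)), (-C1*y - C2, True))


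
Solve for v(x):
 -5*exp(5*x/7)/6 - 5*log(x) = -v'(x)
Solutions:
 v(x) = C1 + 5*x*log(x) - 5*x + 7*exp(5*x/7)/6


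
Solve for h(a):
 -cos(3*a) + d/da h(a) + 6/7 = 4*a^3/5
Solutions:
 h(a) = C1 + a^4/5 - 6*a/7 + sin(3*a)/3


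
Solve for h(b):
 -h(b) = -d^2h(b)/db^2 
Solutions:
 h(b) = C1*exp(-b) + C2*exp(b)


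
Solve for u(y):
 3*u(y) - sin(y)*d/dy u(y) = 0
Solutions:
 u(y) = C1*(cos(y) - 1)^(3/2)/(cos(y) + 1)^(3/2)


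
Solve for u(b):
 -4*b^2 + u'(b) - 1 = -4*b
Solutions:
 u(b) = C1 + 4*b^3/3 - 2*b^2 + b


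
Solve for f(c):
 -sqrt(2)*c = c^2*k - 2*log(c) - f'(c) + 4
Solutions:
 f(c) = C1 + c^3*k/3 + sqrt(2)*c^2/2 - 2*c*log(c) + 6*c


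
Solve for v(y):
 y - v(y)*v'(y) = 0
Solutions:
 v(y) = -sqrt(C1 + y^2)
 v(y) = sqrt(C1 + y^2)


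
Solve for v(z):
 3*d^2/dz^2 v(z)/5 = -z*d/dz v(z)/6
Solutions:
 v(z) = C1 + C2*erf(sqrt(5)*z/6)


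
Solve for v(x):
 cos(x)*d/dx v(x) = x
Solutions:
 v(x) = C1 + Integral(x/cos(x), x)


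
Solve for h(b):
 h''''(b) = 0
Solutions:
 h(b) = C1 + C2*b + C3*b^2 + C4*b^3


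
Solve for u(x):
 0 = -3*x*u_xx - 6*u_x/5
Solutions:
 u(x) = C1 + C2*x^(3/5)


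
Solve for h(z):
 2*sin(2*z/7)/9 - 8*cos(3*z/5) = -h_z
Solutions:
 h(z) = C1 + 40*sin(3*z/5)/3 + 7*cos(2*z/7)/9


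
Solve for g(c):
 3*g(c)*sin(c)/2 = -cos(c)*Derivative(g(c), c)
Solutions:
 g(c) = C1*cos(c)^(3/2)


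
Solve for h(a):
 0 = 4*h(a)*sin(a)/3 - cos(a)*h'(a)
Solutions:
 h(a) = C1/cos(a)^(4/3)


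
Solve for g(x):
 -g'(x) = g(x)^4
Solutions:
 g(x) = (-3^(2/3) - 3*3^(1/6)*I)*(1/(C1 + x))^(1/3)/6
 g(x) = (-3^(2/3) + 3*3^(1/6)*I)*(1/(C1 + x))^(1/3)/6
 g(x) = (1/(C1 + 3*x))^(1/3)


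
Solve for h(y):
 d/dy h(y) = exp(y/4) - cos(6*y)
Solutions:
 h(y) = C1 + 4*exp(y/4) - sin(6*y)/6


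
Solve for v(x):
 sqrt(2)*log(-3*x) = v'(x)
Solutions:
 v(x) = C1 + sqrt(2)*x*log(-x) + sqrt(2)*x*(-1 + log(3))


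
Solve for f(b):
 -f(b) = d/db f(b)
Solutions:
 f(b) = C1*exp(-b)


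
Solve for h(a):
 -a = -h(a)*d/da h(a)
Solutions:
 h(a) = -sqrt(C1 + a^2)
 h(a) = sqrt(C1 + a^2)


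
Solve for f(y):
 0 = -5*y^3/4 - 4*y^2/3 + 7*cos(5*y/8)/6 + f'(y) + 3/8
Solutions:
 f(y) = C1 + 5*y^4/16 + 4*y^3/9 - 3*y/8 - 28*sin(5*y/8)/15


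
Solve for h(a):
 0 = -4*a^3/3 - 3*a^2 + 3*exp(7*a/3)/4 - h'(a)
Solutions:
 h(a) = C1 - a^4/3 - a^3 + 9*exp(7*a/3)/28


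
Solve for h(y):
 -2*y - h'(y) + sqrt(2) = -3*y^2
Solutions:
 h(y) = C1 + y^3 - y^2 + sqrt(2)*y


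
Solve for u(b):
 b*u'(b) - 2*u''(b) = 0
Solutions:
 u(b) = C1 + C2*erfi(b/2)


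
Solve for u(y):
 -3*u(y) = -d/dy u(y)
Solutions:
 u(y) = C1*exp(3*y)


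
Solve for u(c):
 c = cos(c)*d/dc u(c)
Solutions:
 u(c) = C1 + Integral(c/cos(c), c)


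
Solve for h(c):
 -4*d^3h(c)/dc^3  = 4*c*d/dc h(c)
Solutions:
 h(c) = C1 + Integral(C2*airyai(-c) + C3*airybi(-c), c)


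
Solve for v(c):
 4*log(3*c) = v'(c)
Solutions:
 v(c) = C1 + 4*c*log(c) - 4*c + c*log(81)


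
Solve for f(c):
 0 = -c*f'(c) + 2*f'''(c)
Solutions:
 f(c) = C1 + Integral(C2*airyai(2^(2/3)*c/2) + C3*airybi(2^(2/3)*c/2), c)


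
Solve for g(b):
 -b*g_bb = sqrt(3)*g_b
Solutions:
 g(b) = C1 + C2*b^(1 - sqrt(3))


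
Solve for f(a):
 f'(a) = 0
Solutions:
 f(a) = C1


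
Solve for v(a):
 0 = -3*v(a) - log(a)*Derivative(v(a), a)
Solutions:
 v(a) = C1*exp(-3*li(a))


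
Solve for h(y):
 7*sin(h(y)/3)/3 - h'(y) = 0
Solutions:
 -7*y/3 + 3*log(cos(h(y)/3) - 1)/2 - 3*log(cos(h(y)/3) + 1)/2 = C1


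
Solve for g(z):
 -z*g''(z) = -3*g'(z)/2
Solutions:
 g(z) = C1 + C2*z^(5/2)


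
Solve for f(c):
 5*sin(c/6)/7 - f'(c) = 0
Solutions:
 f(c) = C1 - 30*cos(c/6)/7


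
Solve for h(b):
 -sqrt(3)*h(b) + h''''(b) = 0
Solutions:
 h(b) = C1*exp(-3^(1/8)*b) + C2*exp(3^(1/8)*b) + C3*sin(3^(1/8)*b) + C4*cos(3^(1/8)*b)


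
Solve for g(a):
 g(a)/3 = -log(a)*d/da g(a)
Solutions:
 g(a) = C1*exp(-li(a)/3)


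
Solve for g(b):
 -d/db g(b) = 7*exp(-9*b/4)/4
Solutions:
 g(b) = C1 + 7*exp(-9*b/4)/9


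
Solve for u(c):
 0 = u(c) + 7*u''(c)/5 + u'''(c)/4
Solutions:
 u(c) = C1*exp(c*(-56 + 392*2^(2/3)/(15*sqrt(379905) + 14351)^(1/3) + 2^(1/3)*(15*sqrt(379905) + 14351)^(1/3))/30)*sin(2^(1/3)*sqrt(3)*c*(-(15*sqrt(379905) + 14351)^(1/3) + 392*2^(1/3)/(15*sqrt(379905) + 14351)^(1/3))/30) + C2*exp(c*(-56 + 392*2^(2/3)/(15*sqrt(379905) + 14351)^(1/3) + 2^(1/3)*(15*sqrt(379905) + 14351)^(1/3))/30)*cos(2^(1/3)*sqrt(3)*c*(-(15*sqrt(379905) + 14351)^(1/3) + 392*2^(1/3)/(15*sqrt(379905) + 14351)^(1/3))/30) + C3*exp(-c*(392*2^(2/3)/(15*sqrt(379905) + 14351)^(1/3) + 28 + 2^(1/3)*(15*sqrt(379905) + 14351)^(1/3))/15)


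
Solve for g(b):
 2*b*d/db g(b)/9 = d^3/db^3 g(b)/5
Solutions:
 g(b) = C1 + Integral(C2*airyai(30^(1/3)*b/3) + C3*airybi(30^(1/3)*b/3), b)


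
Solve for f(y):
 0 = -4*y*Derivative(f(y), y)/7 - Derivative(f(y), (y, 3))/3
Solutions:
 f(y) = C1 + Integral(C2*airyai(-12^(1/3)*7^(2/3)*y/7) + C3*airybi(-12^(1/3)*7^(2/3)*y/7), y)


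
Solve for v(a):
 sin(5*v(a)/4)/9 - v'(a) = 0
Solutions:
 -a/9 + 2*log(cos(5*v(a)/4) - 1)/5 - 2*log(cos(5*v(a)/4) + 1)/5 = C1


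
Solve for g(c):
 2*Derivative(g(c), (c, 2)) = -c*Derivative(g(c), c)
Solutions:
 g(c) = C1 + C2*erf(c/2)


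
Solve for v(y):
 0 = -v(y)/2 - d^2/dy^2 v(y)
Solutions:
 v(y) = C1*sin(sqrt(2)*y/2) + C2*cos(sqrt(2)*y/2)


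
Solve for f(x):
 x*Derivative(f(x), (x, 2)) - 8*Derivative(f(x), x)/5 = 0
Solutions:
 f(x) = C1 + C2*x^(13/5)


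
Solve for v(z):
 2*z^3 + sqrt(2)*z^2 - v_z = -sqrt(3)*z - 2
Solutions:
 v(z) = C1 + z^4/2 + sqrt(2)*z^3/3 + sqrt(3)*z^2/2 + 2*z


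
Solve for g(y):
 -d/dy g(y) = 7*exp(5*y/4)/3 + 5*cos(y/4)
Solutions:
 g(y) = C1 - 28*exp(5*y/4)/15 - 20*sin(y/4)


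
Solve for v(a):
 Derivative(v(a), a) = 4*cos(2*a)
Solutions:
 v(a) = C1 + 2*sin(2*a)


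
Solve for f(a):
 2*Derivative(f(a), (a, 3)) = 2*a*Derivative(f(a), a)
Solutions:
 f(a) = C1 + Integral(C2*airyai(a) + C3*airybi(a), a)


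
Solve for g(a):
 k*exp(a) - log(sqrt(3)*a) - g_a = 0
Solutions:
 g(a) = C1 - a*log(a) + a*(1 - log(3)/2) + k*exp(a)


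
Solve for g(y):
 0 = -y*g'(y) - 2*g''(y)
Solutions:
 g(y) = C1 + C2*erf(y/2)


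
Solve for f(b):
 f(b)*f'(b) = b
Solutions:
 f(b) = -sqrt(C1 + b^2)
 f(b) = sqrt(C1 + b^2)


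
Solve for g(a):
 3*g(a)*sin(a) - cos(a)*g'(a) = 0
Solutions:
 g(a) = C1/cos(a)^3


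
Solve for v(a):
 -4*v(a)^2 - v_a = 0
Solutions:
 v(a) = 1/(C1 + 4*a)


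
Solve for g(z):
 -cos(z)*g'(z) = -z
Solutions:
 g(z) = C1 + Integral(z/cos(z), z)


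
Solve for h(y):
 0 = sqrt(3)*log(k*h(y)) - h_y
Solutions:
 li(k*h(y))/k = C1 + sqrt(3)*y


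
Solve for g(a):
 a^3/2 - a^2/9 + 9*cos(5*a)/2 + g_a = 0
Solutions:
 g(a) = C1 - a^4/8 + a^3/27 - 9*sin(5*a)/10


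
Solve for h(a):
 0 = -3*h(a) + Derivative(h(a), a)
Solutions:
 h(a) = C1*exp(3*a)


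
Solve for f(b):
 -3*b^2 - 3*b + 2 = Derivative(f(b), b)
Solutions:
 f(b) = C1 - b^3 - 3*b^2/2 + 2*b


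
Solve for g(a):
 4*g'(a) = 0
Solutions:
 g(a) = C1


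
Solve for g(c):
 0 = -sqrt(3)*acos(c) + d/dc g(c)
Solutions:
 g(c) = C1 + sqrt(3)*(c*acos(c) - sqrt(1 - c^2))


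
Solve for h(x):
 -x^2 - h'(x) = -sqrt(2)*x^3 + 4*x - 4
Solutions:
 h(x) = C1 + sqrt(2)*x^4/4 - x^3/3 - 2*x^2 + 4*x


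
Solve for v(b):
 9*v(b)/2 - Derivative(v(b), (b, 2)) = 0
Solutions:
 v(b) = C1*exp(-3*sqrt(2)*b/2) + C2*exp(3*sqrt(2)*b/2)


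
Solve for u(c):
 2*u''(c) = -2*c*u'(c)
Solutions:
 u(c) = C1 + C2*erf(sqrt(2)*c/2)


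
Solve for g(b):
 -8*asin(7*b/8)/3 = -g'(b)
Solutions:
 g(b) = C1 + 8*b*asin(7*b/8)/3 + 8*sqrt(64 - 49*b^2)/21


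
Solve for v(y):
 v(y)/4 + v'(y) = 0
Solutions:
 v(y) = C1*exp(-y/4)


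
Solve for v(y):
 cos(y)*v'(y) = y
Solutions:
 v(y) = C1 + Integral(y/cos(y), y)


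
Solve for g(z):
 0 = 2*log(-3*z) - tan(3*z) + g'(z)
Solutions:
 g(z) = C1 - 2*z*log(-z) - 2*z*log(3) + 2*z - log(cos(3*z))/3


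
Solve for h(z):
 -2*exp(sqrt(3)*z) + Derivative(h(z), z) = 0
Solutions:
 h(z) = C1 + 2*sqrt(3)*exp(sqrt(3)*z)/3


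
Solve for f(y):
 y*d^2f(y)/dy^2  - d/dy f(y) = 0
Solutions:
 f(y) = C1 + C2*y^2


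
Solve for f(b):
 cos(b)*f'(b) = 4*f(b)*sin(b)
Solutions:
 f(b) = C1/cos(b)^4


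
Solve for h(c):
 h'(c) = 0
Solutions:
 h(c) = C1


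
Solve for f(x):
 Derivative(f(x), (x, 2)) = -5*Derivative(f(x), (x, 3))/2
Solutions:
 f(x) = C1 + C2*x + C3*exp(-2*x/5)


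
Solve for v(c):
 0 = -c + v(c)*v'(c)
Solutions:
 v(c) = -sqrt(C1 + c^2)
 v(c) = sqrt(C1 + c^2)


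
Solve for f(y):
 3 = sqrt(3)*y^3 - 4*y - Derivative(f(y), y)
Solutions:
 f(y) = C1 + sqrt(3)*y^4/4 - 2*y^2 - 3*y


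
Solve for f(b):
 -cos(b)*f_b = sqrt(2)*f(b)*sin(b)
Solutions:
 f(b) = C1*cos(b)^(sqrt(2))


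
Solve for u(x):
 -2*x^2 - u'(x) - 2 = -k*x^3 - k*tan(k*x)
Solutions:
 u(x) = C1 + k*x^4/4 + k*Piecewise((-log(cos(k*x))/k, Ne(k, 0)), (0, True)) - 2*x^3/3 - 2*x


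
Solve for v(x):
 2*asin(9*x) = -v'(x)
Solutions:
 v(x) = C1 - 2*x*asin(9*x) - 2*sqrt(1 - 81*x^2)/9


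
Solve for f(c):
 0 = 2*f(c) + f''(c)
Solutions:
 f(c) = C1*sin(sqrt(2)*c) + C2*cos(sqrt(2)*c)


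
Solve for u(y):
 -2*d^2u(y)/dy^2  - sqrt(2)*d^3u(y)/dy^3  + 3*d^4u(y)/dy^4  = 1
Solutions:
 u(y) = C1 + C2*y + C3*exp(y*(sqrt(2) + sqrt(26))/6) + C4*exp(y*(-sqrt(26) + sqrt(2))/6) - y^2/4


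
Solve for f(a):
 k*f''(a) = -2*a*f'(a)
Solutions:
 f(a) = C1 + C2*sqrt(k)*erf(a*sqrt(1/k))


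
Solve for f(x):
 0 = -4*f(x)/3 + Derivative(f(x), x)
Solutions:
 f(x) = C1*exp(4*x/3)


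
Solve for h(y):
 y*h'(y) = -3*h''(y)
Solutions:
 h(y) = C1 + C2*erf(sqrt(6)*y/6)


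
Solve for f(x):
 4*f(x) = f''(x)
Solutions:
 f(x) = C1*exp(-2*x) + C2*exp(2*x)


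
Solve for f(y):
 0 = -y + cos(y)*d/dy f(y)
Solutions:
 f(y) = C1 + Integral(y/cos(y), y)


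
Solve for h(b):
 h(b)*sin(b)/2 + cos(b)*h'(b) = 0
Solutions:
 h(b) = C1*sqrt(cos(b))


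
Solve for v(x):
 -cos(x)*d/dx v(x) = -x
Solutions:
 v(x) = C1 + Integral(x/cos(x), x)


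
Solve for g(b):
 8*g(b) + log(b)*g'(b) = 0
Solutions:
 g(b) = C1*exp(-8*li(b))


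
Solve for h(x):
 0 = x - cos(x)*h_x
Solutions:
 h(x) = C1 + Integral(x/cos(x), x)


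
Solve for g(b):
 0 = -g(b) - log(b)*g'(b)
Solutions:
 g(b) = C1*exp(-li(b))


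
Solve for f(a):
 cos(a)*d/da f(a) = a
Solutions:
 f(a) = C1 + Integral(a/cos(a), a)


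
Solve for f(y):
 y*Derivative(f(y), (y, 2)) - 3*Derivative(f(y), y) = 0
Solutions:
 f(y) = C1 + C2*y^4


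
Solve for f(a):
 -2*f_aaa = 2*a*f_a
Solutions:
 f(a) = C1 + Integral(C2*airyai(-a) + C3*airybi(-a), a)


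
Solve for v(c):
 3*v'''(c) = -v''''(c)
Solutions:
 v(c) = C1 + C2*c + C3*c^2 + C4*exp(-3*c)


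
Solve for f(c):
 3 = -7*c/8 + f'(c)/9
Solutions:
 f(c) = C1 + 63*c^2/16 + 27*c


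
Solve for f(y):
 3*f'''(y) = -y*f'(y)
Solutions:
 f(y) = C1 + Integral(C2*airyai(-3^(2/3)*y/3) + C3*airybi(-3^(2/3)*y/3), y)


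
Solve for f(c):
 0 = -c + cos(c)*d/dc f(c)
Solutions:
 f(c) = C1 + Integral(c/cos(c), c)


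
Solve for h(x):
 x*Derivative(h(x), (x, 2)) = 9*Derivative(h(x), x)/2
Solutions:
 h(x) = C1 + C2*x^(11/2)


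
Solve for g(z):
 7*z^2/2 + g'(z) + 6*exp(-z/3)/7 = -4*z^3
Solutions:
 g(z) = C1 - z^4 - 7*z^3/6 + 18*exp(-z/3)/7


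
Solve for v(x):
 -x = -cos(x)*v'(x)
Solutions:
 v(x) = C1 + Integral(x/cos(x), x)


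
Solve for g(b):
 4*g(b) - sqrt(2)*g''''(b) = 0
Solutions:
 g(b) = C1*exp(-2^(3/8)*b) + C2*exp(2^(3/8)*b) + C3*sin(2^(3/8)*b) + C4*cos(2^(3/8)*b)


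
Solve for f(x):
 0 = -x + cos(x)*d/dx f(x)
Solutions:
 f(x) = C1 + Integral(x/cos(x), x)


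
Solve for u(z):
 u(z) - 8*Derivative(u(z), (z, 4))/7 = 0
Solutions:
 u(z) = C1*exp(-14^(1/4)*z/2) + C2*exp(14^(1/4)*z/2) + C3*sin(14^(1/4)*z/2) + C4*cos(14^(1/4)*z/2)


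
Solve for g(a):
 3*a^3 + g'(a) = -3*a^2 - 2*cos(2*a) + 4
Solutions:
 g(a) = C1 - 3*a^4/4 - a^3 + 4*a - sin(2*a)


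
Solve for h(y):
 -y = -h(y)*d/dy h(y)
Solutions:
 h(y) = -sqrt(C1 + y^2)
 h(y) = sqrt(C1 + y^2)


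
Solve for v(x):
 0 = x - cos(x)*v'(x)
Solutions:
 v(x) = C1 + Integral(x/cos(x), x)


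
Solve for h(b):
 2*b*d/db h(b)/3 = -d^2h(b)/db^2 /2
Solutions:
 h(b) = C1 + C2*erf(sqrt(6)*b/3)


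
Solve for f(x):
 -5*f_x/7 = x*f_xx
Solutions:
 f(x) = C1 + C2*x^(2/7)


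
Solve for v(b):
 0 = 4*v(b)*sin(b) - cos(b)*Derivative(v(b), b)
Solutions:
 v(b) = C1/cos(b)^4


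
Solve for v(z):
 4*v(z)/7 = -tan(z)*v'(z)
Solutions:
 v(z) = C1/sin(z)^(4/7)


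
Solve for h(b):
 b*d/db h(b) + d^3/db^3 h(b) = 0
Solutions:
 h(b) = C1 + Integral(C2*airyai(-b) + C3*airybi(-b), b)


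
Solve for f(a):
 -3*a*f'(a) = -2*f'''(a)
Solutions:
 f(a) = C1 + Integral(C2*airyai(2^(2/3)*3^(1/3)*a/2) + C3*airybi(2^(2/3)*3^(1/3)*a/2), a)


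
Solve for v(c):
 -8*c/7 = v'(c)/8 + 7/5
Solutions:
 v(c) = C1 - 32*c^2/7 - 56*c/5


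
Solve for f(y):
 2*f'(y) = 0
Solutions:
 f(y) = C1


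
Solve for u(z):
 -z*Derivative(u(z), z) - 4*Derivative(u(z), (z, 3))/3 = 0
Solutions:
 u(z) = C1 + Integral(C2*airyai(-6^(1/3)*z/2) + C3*airybi(-6^(1/3)*z/2), z)


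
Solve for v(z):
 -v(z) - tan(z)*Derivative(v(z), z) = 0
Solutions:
 v(z) = C1/sin(z)


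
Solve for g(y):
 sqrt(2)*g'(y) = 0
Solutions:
 g(y) = C1


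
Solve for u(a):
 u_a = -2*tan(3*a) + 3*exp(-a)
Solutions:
 u(a) = C1 - log(tan(3*a)^2 + 1)/3 - 3*exp(-a)


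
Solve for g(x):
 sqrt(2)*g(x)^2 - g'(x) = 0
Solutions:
 g(x) = -1/(C1 + sqrt(2)*x)


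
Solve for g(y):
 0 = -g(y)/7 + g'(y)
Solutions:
 g(y) = C1*exp(y/7)


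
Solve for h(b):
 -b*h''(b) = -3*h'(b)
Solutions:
 h(b) = C1 + C2*b^4


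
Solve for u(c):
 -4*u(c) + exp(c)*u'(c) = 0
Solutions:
 u(c) = C1*exp(-4*exp(-c))


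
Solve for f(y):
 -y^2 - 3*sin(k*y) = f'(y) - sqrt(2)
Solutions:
 f(y) = C1 - y^3/3 + sqrt(2)*y + 3*cos(k*y)/k


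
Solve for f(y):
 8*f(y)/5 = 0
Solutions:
 f(y) = 0


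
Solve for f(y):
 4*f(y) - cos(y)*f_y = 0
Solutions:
 f(y) = C1*(sin(y)^2 + 2*sin(y) + 1)/(sin(y)^2 - 2*sin(y) + 1)


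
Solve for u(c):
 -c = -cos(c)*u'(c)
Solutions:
 u(c) = C1 + Integral(c/cos(c), c)


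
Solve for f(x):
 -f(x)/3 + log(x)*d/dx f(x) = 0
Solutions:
 f(x) = C1*exp(li(x)/3)


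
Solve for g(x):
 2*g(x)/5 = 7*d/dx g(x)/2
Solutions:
 g(x) = C1*exp(4*x/35)


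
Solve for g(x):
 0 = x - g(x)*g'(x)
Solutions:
 g(x) = -sqrt(C1 + x^2)
 g(x) = sqrt(C1 + x^2)


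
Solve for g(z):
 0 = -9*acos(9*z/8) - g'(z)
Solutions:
 g(z) = C1 - 9*z*acos(9*z/8) + sqrt(64 - 81*z^2)


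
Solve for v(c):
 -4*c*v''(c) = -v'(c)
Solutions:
 v(c) = C1 + C2*c^(5/4)


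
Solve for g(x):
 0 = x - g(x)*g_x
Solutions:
 g(x) = -sqrt(C1 + x^2)
 g(x) = sqrt(C1 + x^2)


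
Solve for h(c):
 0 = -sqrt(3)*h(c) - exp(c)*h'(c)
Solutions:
 h(c) = C1*exp(sqrt(3)*exp(-c))


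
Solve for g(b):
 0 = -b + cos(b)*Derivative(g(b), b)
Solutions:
 g(b) = C1 + Integral(b/cos(b), b)


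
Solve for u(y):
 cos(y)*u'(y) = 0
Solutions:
 u(y) = C1


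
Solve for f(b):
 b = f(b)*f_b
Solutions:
 f(b) = -sqrt(C1 + b^2)
 f(b) = sqrt(C1 + b^2)


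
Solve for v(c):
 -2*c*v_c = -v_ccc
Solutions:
 v(c) = C1 + Integral(C2*airyai(2^(1/3)*c) + C3*airybi(2^(1/3)*c), c)


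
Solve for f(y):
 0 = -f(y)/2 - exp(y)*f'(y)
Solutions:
 f(y) = C1*exp(exp(-y)/2)


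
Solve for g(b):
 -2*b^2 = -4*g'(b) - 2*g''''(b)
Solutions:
 g(b) = C1 + C4*exp(-2^(1/3)*b) + b^3/6 + (C2*sin(2^(1/3)*sqrt(3)*b/2) + C3*cos(2^(1/3)*sqrt(3)*b/2))*exp(2^(1/3)*b/2)


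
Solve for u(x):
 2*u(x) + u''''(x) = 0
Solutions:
 u(x) = (C1*sin(2^(3/4)*x/2) + C2*cos(2^(3/4)*x/2))*exp(-2^(3/4)*x/2) + (C3*sin(2^(3/4)*x/2) + C4*cos(2^(3/4)*x/2))*exp(2^(3/4)*x/2)


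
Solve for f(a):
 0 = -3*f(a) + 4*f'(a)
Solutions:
 f(a) = C1*exp(3*a/4)


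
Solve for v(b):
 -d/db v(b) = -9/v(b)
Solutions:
 v(b) = -sqrt(C1 + 18*b)
 v(b) = sqrt(C1 + 18*b)


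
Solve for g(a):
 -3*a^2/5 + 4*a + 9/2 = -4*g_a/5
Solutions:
 g(a) = C1 + a^3/4 - 5*a^2/2 - 45*a/8


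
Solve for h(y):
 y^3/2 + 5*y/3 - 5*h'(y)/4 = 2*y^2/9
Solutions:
 h(y) = C1 + y^4/10 - 8*y^3/135 + 2*y^2/3


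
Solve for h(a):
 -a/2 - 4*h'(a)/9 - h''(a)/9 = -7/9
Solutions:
 h(a) = C1 + C2*exp(-4*a) - 9*a^2/16 + 65*a/32


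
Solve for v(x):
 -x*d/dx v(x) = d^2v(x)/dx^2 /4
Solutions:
 v(x) = C1 + C2*erf(sqrt(2)*x)


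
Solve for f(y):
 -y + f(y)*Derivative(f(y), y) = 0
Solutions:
 f(y) = -sqrt(C1 + y^2)
 f(y) = sqrt(C1 + y^2)


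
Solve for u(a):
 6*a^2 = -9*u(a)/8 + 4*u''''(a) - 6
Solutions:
 u(a) = C1*exp(-2^(3/4)*sqrt(3)*a/4) + C2*exp(2^(3/4)*sqrt(3)*a/4) + C3*sin(2^(3/4)*sqrt(3)*a/4) + C4*cos(2^(3/4)*sqrt(3)*a/4) - 16*a^2/3 - 16/3


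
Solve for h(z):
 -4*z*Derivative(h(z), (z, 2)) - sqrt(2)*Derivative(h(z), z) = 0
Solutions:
 h(z) = C1 + C2*z^(1 - sqrt(2)/4)


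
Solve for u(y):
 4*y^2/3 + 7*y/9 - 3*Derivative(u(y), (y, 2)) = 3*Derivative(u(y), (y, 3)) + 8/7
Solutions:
 u(y) = C1 + C2*y + C3*exp(-y) + y^4/27 - 17*y^3/162 + 47*y^2/378


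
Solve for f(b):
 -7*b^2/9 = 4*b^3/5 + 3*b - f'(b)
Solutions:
 f(b) = C1 + b^4/5 + 7*b^3/27 + 3*b^2/2


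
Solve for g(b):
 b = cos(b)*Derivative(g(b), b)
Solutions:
 g(b) = C1 + Integral(b/cos(b), b)


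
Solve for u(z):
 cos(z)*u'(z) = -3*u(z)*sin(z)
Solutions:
 u(z) = C1*cos(z)^3


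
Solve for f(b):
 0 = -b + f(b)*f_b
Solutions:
 f(b) = -sqrt(C1 + b^2)
 f(b) = sqrt(C1 + b^2)


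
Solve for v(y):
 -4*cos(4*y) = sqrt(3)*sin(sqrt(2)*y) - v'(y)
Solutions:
 v(y) = C1 + sin(4*y) - sqrt(6)*cos(sqrt(2)*y)/2


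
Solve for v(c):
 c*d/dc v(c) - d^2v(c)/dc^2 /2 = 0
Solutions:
 v(c) = C1 + C2*erfi(c)


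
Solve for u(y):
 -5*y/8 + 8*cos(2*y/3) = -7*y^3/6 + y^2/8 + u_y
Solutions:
 u(y) = C1 + 7*y^4/24 - y^3/24 - 5*y^2/16 + 12*sin(2*y/3)


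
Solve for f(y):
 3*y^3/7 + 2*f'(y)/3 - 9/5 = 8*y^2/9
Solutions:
 f(y) = C1 - 9*y^4/56 + 4*y^3/9 + 27*y/10


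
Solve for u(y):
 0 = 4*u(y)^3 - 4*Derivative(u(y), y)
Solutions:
 u(y) = -sqrt(2)*sqrt(-1/(C1 + y))/2
 u(y) = sqrt(2)*sqrt(-1/(C1 + y))/2


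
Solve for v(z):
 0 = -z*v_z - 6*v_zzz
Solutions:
 v(z) = C1 + Integral(C2*airyai(-6^(2/3)*z/6) + C3*airybi(-6^(2/3)*z/6), z)


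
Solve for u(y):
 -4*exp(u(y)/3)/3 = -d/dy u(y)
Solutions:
 u(y) = 3*log(-1/(C1 + 4*y)) + 6*log(3)


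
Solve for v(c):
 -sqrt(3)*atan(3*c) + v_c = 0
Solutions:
 v(c) = C1 + sqrt(3)*(c*atan(3*c) - log(9*c^2 + 1)/6)


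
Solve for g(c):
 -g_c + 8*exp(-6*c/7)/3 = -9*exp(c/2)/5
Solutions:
 g(c) = C1 + 18*exp(c/2)/5 - 28*exp(-6*c/7)/9


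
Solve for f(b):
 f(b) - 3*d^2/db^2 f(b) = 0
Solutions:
 f(b) = C1*exp(-sqrt(3)*b/3) + C2*exp(sqrt(3)*b/3)


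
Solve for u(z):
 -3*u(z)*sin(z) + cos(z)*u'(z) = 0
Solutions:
 u(z) = C1/cos(z)^3


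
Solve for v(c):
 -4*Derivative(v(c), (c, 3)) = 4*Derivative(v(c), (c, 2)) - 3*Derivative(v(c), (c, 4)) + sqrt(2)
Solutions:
 v(c) = C1 + C2*c + C3*exp(-2*c/3) + C4*exp(2*c) - sqrt(2)*c^2/8


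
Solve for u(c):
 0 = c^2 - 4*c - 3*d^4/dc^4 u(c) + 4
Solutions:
 u(c) = C1 + C2*c + C3*c^2 + C4*c^3 + c^6/1080 - c^5/90 + c^4/18


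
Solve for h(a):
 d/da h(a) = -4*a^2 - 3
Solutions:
 h(a) = C1 - 4*a^3/3 - 3*a


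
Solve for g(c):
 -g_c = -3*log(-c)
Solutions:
 g(c) = C1 + 3*c*log(-c) - 3*c


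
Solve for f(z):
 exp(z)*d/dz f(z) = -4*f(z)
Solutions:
 f(z) = C1*exp(4*exp(-z))


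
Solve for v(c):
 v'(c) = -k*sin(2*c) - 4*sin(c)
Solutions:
 v(c) = C1 - k*sin(c)^2 + 4*cos(c)


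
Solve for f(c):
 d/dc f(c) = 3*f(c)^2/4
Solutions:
 f(c) = -4/(C1 + 3*c)


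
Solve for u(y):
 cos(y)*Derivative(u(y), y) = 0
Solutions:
 u(y) = C1


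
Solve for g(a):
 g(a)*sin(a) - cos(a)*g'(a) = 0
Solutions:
 g(a) = C1/cos(a)


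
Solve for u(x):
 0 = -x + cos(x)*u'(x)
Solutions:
 u(x) = C1 + Integral(x/cos(x), x)


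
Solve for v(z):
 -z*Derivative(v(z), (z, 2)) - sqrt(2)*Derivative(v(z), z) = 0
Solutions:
 v(z) = C1 + C2*z^(1 - sqrt(2))


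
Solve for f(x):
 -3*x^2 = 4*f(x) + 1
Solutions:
 f(x) = -3*x^2/4 - 1/4


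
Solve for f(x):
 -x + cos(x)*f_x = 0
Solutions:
 f(x) = C1 + Integral(x/cos(x), x)


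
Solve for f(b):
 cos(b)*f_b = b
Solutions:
 f(b) = C1 + Integral(b/cos(b), b)


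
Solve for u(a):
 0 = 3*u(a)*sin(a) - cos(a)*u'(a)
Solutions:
 u(a) = C1/cos(a)^3


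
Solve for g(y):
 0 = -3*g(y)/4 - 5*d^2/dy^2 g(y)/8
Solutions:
 g(y) = C1*sin(sqrt(30)*y/5) + C2*cos(sqrt(30)*y/5)


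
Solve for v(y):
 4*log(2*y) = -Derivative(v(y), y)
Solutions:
 v(y) = C1 - 4*y*log(y) - y*log(16) + 4*y


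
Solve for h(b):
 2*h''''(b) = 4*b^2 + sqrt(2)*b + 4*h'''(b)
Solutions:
 h(b) = C1 + C2*b + C3*b^2 + C4*exp(2*b) - b^5/60 + b^4*(-4 - sqrt(2))/96 + b^3*(-4 - sqrt(2))/48


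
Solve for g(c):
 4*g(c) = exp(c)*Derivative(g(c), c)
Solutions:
 g(c) = C1*exp(-4*exp(-c))


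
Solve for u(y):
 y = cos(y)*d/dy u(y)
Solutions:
 u(y) = C1 + Integral(y/cos(y), y)


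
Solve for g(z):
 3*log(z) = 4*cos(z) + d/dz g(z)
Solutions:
 g(z) = C1 + 3*z*log(z) - 3*z - 4*sin(z)


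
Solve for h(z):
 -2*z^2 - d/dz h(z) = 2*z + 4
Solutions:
 h(z) = C1 - 2*z^3/3 - z^2 - 4*z


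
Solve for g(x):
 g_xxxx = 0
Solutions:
 g(x) = C1 + C2*x + C3*x^2 + C4*x^3


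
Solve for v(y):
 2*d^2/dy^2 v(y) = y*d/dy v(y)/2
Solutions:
 v(y) = C1 + C2*erfi(sqrt(2)*y/4)


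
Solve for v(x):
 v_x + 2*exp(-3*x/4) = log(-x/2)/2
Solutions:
 v(x) = C1 + x*log(-x)/2 + x*(-1 - log(2))/2 + 8*exp(-3*x/4)/3


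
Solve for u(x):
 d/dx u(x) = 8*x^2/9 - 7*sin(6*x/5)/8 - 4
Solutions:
 u(x) = C1 + 8*x^3/27 - 4*x + 35*cos(6*x/5)/48


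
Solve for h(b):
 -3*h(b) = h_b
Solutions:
 h(b) = C1*exp(-3*b)


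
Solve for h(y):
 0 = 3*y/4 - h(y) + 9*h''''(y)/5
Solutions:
 h(y) = C1*exp(-sqrt(3)*5^(1/4)*y/3) + C2*exp(sqrt(3)*5^(1/4)*y/3) + C3*sin(sqrt(3)*5^(1/4)*y/3) + C4*cos(sqrt(3)*5^(1/4)*y/3) + 3*y/4


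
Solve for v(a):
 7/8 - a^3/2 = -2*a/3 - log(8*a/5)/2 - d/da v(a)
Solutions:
 v(a) = C1 + a^4/8 - a^2/3 - a*log(a)/2 - 3*a*log(2)/2 - 3*a/8 + a*log(5)/2


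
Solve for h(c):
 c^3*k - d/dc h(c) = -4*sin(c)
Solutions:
 h(c) = C1 + c^4*k/4 - 4*cos(c)


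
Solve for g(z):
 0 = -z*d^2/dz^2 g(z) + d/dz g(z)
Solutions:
 g(z) = C1 + C2*z^2


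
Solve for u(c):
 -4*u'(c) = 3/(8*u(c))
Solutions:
 u(c) = -sqrt(C1 - 3*c)/4
 u(c) = sqrt(C1 - 3*c)/4


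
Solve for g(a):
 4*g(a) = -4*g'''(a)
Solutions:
 g(a) = C3*exp(-a) + (C1*sin(sqrt(3)*a/2) + C2*cos(sqrt(3)*a/2))*exp(a/2)


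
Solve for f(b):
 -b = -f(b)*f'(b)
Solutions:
 f(b) = -sqrt(C1 + b^2)
 f(b) = sqrt(C1 + b^2)


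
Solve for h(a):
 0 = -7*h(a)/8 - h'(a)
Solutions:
 h(a) = C1*exp(-7*a/8)


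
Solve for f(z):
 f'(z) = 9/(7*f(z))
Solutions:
 f(z) = -sqrt(C1 + 126*z)/7
 f(z) = sqrt(C1 + 126*z)/7


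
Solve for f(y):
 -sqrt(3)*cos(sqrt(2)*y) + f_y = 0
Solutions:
 f(y) = C1 + sqrt(6)*sin(sqrt(2)*y)/2


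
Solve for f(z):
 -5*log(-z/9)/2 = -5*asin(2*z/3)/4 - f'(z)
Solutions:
 f(z) = C1 + 5*z*log(-z)/2 - 5*z*asin(2*z/3)/4 - 5*z*log(3) - 5*z/2 - 5*sqrt(9 - 4*z^2)/8


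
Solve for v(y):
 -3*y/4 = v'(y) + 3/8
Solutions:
 v(y) = C1 - 3*y^2/8 - 3*y/8


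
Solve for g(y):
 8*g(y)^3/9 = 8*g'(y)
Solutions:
 g(y) = -3*sqrt(2)*sqrt(-1/(C1 + y))/2
 g(y) = 3*sqrt(2)*sqrt(-1/(C1 + y))/2


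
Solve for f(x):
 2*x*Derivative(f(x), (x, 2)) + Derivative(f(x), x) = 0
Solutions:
 f(x) = C1 + C2*sqrt(x)


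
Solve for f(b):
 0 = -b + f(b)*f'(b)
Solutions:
 f(b) = -sqrt(C1 + b^2)
 f(b) = sqrt(C1 + b^2)


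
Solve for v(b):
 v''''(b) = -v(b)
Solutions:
 v(b) = (C1*sin(sqrt(2)*b/2) + C2*cos(sqrt(2)*b/2))*exp(-sqrt(2)*b/2) + (C3*sin(sqrt(2)*b/2) + C4*cos(sqrt(2)*b/2))*exp(sqrt(2)*b/2)


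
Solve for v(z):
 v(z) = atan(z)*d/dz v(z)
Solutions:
 v(z) = C1*exp(Integral(1/atan(z), z))


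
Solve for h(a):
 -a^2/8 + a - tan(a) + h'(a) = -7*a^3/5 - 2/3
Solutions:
 h(a) = C1 - 7*a^4/20 + a^3/24 - a^2/2 - 2*a/3 - log(cos(a))


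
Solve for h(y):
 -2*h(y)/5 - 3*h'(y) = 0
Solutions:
 h(y) = C1*exp(-2*y/15)


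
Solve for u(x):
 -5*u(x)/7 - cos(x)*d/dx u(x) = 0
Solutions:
 u(x) = C1*(sin(x) - 1)^(5/14)/(sin(x) + 1)^(5/14)


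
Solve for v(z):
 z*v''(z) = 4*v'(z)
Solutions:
 v(z) = C1 + C2*z^5


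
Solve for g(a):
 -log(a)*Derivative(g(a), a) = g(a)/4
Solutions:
 g(a) = C1*exp(-li(a)/4)


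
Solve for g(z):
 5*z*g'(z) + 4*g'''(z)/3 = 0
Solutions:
 g(z) = C1 + Integral(C2*airyai(-30^(1/3)*z/2) + C3*airybi(-30^(1/3)*z/2), z)


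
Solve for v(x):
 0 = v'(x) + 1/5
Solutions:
 v(x) = C1 - x/5


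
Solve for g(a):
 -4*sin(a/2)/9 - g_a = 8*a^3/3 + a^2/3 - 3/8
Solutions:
 g(a) = C1 - 2*a^4/3 - a^3/9 + 3*a/8 + 8*cos(a/2)/9


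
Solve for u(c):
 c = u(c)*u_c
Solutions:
 u(c) = -sqrt(C1 + c^2)
 u(c) = sqrt(C1 + c^2)


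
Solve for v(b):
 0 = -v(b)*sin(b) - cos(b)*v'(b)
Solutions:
 v(b) = C1*cos(b)


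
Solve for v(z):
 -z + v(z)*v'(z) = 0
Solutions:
 v(z) = -sqrt(C1 + z^2)
 v(z) = sqrt(C1 + z^2)


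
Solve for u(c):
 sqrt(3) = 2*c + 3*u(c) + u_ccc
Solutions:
 u(c) = C3*exp(-3^(1/3)*c) - 2*c/3 + (C1*sin(3^(5/6)*c/2) + C2*cos(3^(5/6)*c/2))*exp(3^(1/3)*c/2) + sqrt(3)/3


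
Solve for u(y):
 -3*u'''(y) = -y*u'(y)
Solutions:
 u(y) = C1 + Integral(C2*airyai(3^(2/3)*y/3) + C3*airybi(3^(2/3)*y/3), y)


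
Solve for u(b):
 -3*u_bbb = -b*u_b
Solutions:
 u(b) = C1 + Integral(C2*airyai(3^(2/3)*b/3) + C3*airybi(3^(2/3)*b/3), b)


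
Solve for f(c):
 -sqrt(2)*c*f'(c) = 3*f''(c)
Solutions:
 f(c) = C1 + C2*erf(2^(3/4)*sqrt(3)*c/6)


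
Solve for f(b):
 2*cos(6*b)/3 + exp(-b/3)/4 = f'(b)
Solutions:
 f(b) = C1 + sin(6*b)/9 - 3*exp(-b/3)/4


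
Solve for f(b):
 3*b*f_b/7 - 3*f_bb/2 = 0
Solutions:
 f(b) = C1 + C2*erfi(sqrt(7)*b/7)


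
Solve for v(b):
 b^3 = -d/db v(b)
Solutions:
 v(b) = C1 - b^4/4


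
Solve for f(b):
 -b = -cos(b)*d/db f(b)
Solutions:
 f(b) = C1 + Integral(b/cos(b), b)


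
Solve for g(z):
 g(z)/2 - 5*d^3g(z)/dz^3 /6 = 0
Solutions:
 g(z) = C3*exp(3^(1/3)*5^(2/3)*z/5) + (C1*sin(3^(5/6)*5^(2/3)*z/10) + C2*cos(3^(5/6)*5^(2/3)*z/10))*exp(-3^(1/3)*5^(2/3)*z/10)


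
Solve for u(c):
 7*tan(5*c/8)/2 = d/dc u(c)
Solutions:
 u(c) = C1 - 28*log(cos(5*c/8))/5


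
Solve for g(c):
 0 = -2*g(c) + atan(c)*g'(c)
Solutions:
 g(c) = C1*exp(2*Integral(1/atan(c), c))


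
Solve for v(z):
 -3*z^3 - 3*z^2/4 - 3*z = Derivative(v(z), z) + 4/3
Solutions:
 v(z) = C1 - 3*z^4/4 - z^3/4 - 3*z^2/2 - 4*z/3


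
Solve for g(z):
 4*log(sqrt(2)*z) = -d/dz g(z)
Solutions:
 g(z) = C1 - 4*z*log(z) - z*log(4) + 4*z


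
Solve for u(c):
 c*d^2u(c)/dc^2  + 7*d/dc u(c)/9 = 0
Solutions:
 u(c) = C1 + C2*c^(2/9)


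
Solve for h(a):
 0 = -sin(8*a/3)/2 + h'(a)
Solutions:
 h(a) = C1 - 3*cos(8*a/3)/16


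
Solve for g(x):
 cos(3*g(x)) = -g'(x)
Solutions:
 g(x) = -asin((C1 + exp(6*x))/(C1 - exp(6*x)))/3 + pi/3
 g(x) = asin((C1 + exp(6*x))/(C1 - exp(6*x)))/3


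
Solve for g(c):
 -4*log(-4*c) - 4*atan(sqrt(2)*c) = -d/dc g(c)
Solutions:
 g(c) = C1 + 4*c*log(-c) + 4*c*atan(sqrt(2)*c) - 4*c + 8*c*log(2) - sqrt(2)*log(2*c^2 + 1)


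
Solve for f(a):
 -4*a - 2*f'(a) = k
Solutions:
 f(a) = C1 - a^2 - a*k/2


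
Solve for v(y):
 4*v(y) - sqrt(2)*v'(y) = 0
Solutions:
 v(y) = C1*exp(2*sqrt(2)*y)


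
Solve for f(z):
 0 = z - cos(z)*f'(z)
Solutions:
 f(z) = C1 + Integral(z/cos(z), z)


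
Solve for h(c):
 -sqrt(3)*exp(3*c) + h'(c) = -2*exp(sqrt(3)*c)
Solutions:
 h(c) = C1 + sqrt(3)*exp(3*c)/3 - 2*sqrt(3)*exp(sqrt(3)*c)/3


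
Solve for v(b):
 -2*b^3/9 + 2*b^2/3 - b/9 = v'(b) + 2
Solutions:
 v(b) = C1 - b^4/18 + 2*b^3/9 - b^2/18 - 2*b


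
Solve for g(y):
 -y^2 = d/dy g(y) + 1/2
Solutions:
 g(y) = C1 - y^3/3 - y/2


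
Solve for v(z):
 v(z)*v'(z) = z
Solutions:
 v(z) = -sqrt(C1 + z^2)
 v(z) = sqrt(C1 + z^2)


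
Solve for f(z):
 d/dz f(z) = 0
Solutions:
 f(z) = C1


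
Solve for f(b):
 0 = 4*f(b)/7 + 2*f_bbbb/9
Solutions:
 f(b) = (C1*sin(14^(3/4)*sqrt(3)*b/14) + C2*cos(14^(3/4)*sqrt(3)*b/14))*exp(-14^(3/4)*sqrt(3)*b/14) + (C3*sin(14^(3/4)*sqrt(3)*b/14) + C4*cos(14^(3/4)*sqrt(3)*b/14))*exp(14^(3/4)*sqrt(3)*b/14)


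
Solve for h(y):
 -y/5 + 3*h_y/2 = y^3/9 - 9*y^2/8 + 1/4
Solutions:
 h(y) = C1 + y^4/54 - y^3/4 + y^2/15 + y/6


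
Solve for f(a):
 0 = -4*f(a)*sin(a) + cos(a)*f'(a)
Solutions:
 f(a) = C1/cos(a)^4


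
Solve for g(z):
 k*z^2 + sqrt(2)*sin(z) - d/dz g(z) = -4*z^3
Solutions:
 g(z) = C1 + k*z^3/3 + z^4 - sqrt(2)*cos(z)


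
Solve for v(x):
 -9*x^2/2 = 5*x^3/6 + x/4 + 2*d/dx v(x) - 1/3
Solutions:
 v(x) = C1 - 5*x^4/48 - 3*x^3/4 - x^2/16 + x/6


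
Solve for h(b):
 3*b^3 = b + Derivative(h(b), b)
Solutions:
 h(b) = C1 + 3*b^4/4 - b^2/2


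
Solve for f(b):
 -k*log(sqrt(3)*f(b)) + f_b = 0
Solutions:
 Integral(1/(2*log(_y) + log(3)), (_y, f(b))) = C1 + b*k/2


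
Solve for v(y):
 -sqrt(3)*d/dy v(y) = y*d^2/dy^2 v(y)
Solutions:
 v(y) = C1 + C2*y^(1 - sqrt(3))


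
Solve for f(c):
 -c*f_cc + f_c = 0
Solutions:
 f(c) = C1 + C2*c^2


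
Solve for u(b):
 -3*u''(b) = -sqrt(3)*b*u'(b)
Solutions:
 u(b) = C1 + C2*erfi(sqrt(2)*3^(3/4)*b/6)


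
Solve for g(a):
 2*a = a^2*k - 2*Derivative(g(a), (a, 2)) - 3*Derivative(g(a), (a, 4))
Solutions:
 g(a) = C1 + C2*a + C3*sin(sqrt(6)*a/3) + C4*cos(sqrt(6)*a/3) + a^4*k/24 - a^3/6 - 3*a^2*k/4


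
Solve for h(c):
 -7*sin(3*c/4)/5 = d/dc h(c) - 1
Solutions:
 h(c) = C1 + c + 28*cos(3*c/4)/15


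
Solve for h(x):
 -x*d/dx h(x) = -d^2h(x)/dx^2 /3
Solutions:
 h(x) = C1 + C2*erfi(sqrt(6)*x/2)


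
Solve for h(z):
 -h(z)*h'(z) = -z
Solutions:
 h(z) = -sqrt(C1 + z^2)
 h(z) = sqrt(C1 + z^2)


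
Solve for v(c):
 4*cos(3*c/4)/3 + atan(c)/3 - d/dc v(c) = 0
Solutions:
 v(c) = C1 + c*atan(c)/3 - log(c^2 + 1)/6 + 16*sin(3*c/4)/9


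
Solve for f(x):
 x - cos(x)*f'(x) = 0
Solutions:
 f(x) = C1 + Integral(x/cos(x), x)


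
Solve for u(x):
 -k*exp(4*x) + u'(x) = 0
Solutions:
 u(x) = C1 + k*exp(4*x)/4


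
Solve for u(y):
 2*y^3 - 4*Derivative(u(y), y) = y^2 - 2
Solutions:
 u(y) = C1 + y^4/8 - y^3/12 + y/2


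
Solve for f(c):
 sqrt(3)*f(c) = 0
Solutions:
 f(c) = 0


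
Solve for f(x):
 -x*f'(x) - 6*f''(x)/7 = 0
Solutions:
 f(x) = C1 + C2*erf(sqrt(21)*x/6)


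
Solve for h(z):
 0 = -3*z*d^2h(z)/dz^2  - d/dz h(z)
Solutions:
 h(z) = C1 + C2*z^(2/3)


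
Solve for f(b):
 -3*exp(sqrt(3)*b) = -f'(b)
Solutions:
 f(b) = C1 + sqrt(3)*exp(sqrt(3)*b)


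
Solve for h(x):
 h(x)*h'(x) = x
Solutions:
 h(x) = -sqrt(C1 + x^2)
 h(x) = sqrt(C1 + x^2)


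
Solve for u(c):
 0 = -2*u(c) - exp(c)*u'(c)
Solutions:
 u(c) = C1*exp(2*exp(-c))


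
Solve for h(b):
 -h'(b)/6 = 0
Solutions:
 h(b) = C1


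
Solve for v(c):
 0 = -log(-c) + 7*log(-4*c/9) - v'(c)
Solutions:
 v(c) = C1 + 6*c*log(-c) + 2*c*(-7*log(3) - 3 + 7*log(2))


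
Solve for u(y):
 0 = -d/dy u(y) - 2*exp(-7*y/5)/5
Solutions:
 u(y) = C1 + 2*exp(-7*y/5)/7


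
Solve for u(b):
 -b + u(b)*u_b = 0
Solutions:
 u(b) = -sqrt(C1 + b^2)
 u(b) = sqrt(C1 + b^2)


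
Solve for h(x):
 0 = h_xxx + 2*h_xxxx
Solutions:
 h(x) = C1 + C2*x + C3*x^2 + C4*exp(-x/2)


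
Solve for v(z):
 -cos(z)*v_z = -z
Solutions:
 v(z) = C1 + Integral(z/cos(z), z)


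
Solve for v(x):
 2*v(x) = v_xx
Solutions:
 v(x) = C1*exp(-sqrt(2)*x) + C2*exp(sqrt(2)*x)


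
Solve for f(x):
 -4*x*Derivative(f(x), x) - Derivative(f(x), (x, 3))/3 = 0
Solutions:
 f(x) = C1 + Integral(C2*airyai(-12^(1/3)*x) + C3*airybi(-12^(1/3)*x), x)


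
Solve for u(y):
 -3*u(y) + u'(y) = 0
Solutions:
 u(y) = C1*exp(3*y)


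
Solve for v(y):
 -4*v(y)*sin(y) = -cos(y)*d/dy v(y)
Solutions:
 v(y) = C1/cos(y)^4


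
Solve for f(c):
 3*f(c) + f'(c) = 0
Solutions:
 f(c) = C1*exp(-3*c)


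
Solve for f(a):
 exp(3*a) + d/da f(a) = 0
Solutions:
 f(a) = C1 - exp(3*a)/3


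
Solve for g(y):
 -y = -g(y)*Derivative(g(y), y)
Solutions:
 g(y) = -sqrt(C1 + y^2)
 g(y) = sqrt(C1 + y^2)


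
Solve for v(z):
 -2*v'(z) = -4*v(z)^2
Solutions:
 v(z) = -1/(C1 + 2*z)


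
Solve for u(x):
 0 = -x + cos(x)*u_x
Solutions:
 u(x) = C1 + Integral(x/cos(x), x)


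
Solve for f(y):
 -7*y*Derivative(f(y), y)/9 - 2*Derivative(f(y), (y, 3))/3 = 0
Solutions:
 f(y) = C1 + Integral(C2*airyai(-6^(2/3)*7^(1/3)*y/6) + C3*airybi(-6^(2/3)*7^(1/3)*y/6), y)


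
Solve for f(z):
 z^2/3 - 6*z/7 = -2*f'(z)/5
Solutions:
 f(z) = C1 - 5*z^3/18 + 15*z^2/14


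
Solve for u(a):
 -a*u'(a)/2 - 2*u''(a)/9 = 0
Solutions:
 u(a) = C1 + C2*erf(3*sqrt(2)*a/4)


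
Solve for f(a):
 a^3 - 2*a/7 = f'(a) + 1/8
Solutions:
 f(a) = C1 + a^4/4 - a^2/7 - a/8


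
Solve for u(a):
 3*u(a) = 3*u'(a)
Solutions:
 u(a) = C1*exp(a)


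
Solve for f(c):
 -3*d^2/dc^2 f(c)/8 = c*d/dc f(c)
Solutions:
 f(c) = C1 + C2*erf(2*sqrt(3)*c/3)


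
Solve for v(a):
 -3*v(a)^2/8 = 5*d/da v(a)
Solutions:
 v(a) = 40/(C1 + 3*a)


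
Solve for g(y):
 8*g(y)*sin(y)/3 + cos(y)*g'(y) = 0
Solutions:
 g(y) = C1*cos(y)^(8/3)


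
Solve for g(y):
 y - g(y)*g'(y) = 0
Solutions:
 g(y) = -sqrt(C1 + y^2)
 g(y) = sqrt(C1 + y^2)


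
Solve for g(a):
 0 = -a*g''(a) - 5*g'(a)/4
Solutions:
 g(a) = C1 + C2/a^(1/4)


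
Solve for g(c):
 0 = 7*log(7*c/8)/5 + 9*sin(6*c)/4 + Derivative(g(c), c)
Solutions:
 g(c) = C1 - 7*c*log(c)/5 - 7*c*log(7)/5 + 7*c/5 + 21*c*log(2)/5 + 3*cos(6*c)/8


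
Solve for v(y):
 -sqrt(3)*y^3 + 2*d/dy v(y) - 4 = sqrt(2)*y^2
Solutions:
 v(y) = C1 + sqrt(3)*y^4/8 + sqrt(2)*y^3/6 + 2*y


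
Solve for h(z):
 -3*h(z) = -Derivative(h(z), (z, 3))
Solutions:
 h(z) = C3*exp(3^(1/3)*z) + (C1*sin(3^(5/6)*z/2) + C2*cos(3^(5/6)*z/2))*exp(-3^(1/3)*z/2)


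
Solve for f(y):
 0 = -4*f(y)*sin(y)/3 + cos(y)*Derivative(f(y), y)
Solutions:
 f(y) = C1/cos(y)^(4/3)


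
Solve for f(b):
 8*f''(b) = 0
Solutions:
 f(b) = C1 + C2*b


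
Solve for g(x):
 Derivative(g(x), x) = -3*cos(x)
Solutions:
 g(x) = C1 - 3*sin(x)


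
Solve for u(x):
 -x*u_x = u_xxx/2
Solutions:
 u(x) = C1 + Integral(C2*airyai(-2^(1/3)*x) + C3*airybi(-2^(1/3)*x), x)


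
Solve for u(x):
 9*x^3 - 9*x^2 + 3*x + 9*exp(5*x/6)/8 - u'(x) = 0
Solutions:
 u(x) = C1 + 9*x^4/4 - 3*x^3 + 3*x^2/2 + 27*exp(5*x/6)/20
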